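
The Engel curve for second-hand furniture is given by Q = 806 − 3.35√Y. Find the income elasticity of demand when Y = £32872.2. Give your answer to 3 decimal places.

At Y = 32872.2: Q = 198.622.
dQ/dY = -3.35/(2√Y) = -0.00923848 at this income.
η = (dQ/dY)·(Y/Q) = -0.00923848 × (32872.2/198.622) = -1.529.

-1.529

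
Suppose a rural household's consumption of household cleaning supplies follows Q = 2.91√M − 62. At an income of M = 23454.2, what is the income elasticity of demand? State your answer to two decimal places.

At M = 23454.2: Q = 383.660.
dQ/dM = 2.91/(2√M) = 0.00950064 at this income.
η = (dQ/dM)·(M/Q) = 0.00950064 × (23454.2/383.660) = 0.58.

0.58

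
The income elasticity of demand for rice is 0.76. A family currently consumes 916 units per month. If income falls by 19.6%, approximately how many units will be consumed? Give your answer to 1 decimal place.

779.6

%ΔQ ≈ η × %ΔI = 0.76 × (-19.6%) = -14.896%.
New Q ≈ 916 × (1 − 0.14896) = 779.6.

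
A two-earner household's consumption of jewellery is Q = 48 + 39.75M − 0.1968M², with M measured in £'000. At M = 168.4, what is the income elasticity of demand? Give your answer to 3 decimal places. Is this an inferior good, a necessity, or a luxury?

At M = 168.4: Q = 1160.9354.
dQ/dM = 39.75 − 0.3936M = -26.53224.
η = (dQ/dM)·(M/Q) = -26.53224 × (168.4/1160.9354) = -3.849.
η < 0 ⇒ inferior good.

-3.849 (inferior good)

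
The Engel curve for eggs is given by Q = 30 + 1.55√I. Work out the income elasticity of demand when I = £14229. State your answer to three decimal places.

At I = 14229: Q = 214.892.
dQ/dI = 1.55/(2√I) = 0.00649702 at this income.
η = (dQ/dI)·(I/Q) = 0.00649702 × (14229/214.892) = 0.430.

0.430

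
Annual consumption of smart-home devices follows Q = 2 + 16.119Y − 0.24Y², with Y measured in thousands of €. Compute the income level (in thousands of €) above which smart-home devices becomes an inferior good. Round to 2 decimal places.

dQ/dY = 16.119 − 0.48Y.
The good is inferior where dQ/dY < 0. Setting dQ/dY = 0 gives Y = 16.119 / 0.48 = 33.58.

33.58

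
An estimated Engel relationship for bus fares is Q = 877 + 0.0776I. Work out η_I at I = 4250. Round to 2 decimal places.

0.27

At I = 4250: Q = 1206.800.
dQ/dI = 0.0776.
η = (dQ/dI)·(I/Q) = 0.0776 × (4250/1206.800) = 0.27.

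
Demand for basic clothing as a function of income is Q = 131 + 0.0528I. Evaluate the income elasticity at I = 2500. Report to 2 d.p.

At I = 2500: Q = 263.000.
dQ/dI = 0.0528.
η = (dQ/dI)·(I/Q) = 0.0528 × (2500/263.000) = 0.50.

0.50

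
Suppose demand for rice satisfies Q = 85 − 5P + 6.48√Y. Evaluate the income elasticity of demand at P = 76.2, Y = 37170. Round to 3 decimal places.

0.655

At P = 76.2, Y = 37170: Q = 953.313.
Holding P constant, ∂Q/∂Y = 6.48/(2√Y) = 0.0168054.
η_Y = (∂Q/∂Y)·(Y/Q) = 0.0168054 × (37170/953.313) = 0.655.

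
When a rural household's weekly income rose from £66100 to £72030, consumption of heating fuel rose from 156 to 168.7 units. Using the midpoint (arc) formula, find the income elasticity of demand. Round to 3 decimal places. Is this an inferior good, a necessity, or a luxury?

0.911 (necessity)

ΔQ = 168.7 − 156 = 12.7; midpoint Q̄ = (156 + 168.7)/2 = 162.35.
ΔI = 72030 − 66100 = 5930; midpoint Ī = (66100 + 72030)/2 = 69065.
η = (ΔQ/Q̄) ÷ (ΔI/Ī) = (12.7/162.35) ÷ (5930/69065) = 0.911.
0 < η < 1 ⇒ necessity.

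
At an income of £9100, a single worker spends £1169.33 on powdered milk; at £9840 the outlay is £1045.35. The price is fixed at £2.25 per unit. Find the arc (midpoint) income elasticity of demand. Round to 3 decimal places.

With a constant price, Q₁ = 1169.33/2.25 = 519.702 and Q₂ = 1045.35/2.25 = 464.600 (equivalently, work directly with expenditure since P cancels).
Midpoint %ΔQ = (1045.35 − 1169.33)/1107.34 = -0.11196; midpoint %ΔI = (9840 − 9100)/9470 = 0.07814.
η = -0.11196 / 0.07814 = -1.433.

-1.433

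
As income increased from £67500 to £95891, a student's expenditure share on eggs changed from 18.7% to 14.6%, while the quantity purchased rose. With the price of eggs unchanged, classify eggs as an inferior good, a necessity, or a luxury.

Quantity rises but the budget share falls as income rises, so 0 < η < 1.

necessity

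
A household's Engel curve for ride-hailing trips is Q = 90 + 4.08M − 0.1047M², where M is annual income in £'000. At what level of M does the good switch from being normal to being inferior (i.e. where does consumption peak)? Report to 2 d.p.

19.48

dQ/dM = 4.08 − 0.2094M.
The good is inferior where dQ/dM < 0. Setting dQ/dM = 0 gives M = 4.08 / 0.2094 = 19.48.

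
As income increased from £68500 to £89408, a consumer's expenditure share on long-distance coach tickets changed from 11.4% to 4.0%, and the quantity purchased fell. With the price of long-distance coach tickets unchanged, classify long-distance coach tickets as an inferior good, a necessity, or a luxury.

Quantity demanded falls as income rises, so η < 0.

inferior good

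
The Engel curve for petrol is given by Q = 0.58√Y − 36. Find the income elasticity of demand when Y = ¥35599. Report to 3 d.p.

0.745

At Y = 35599: Q = 73.433.
dQ/dY = 0.58/(2√Y) = 0.00153702 at this income.
η = (dQ/dY)·(Y/Q) = 0.00153702 × (35599/73.433) = 0.745.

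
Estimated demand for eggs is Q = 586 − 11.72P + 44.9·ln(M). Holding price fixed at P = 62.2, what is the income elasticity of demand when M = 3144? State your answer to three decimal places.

At P = 62.2, M = 3144: Q = 218.607.
Holding P constant, ∂Q/∂M = 44.9/M = 0.0142812.
η_M = (∂Q/∂M)·(M/Q) = 0.0142812 × (3144/218.607) = 0.205.

0.205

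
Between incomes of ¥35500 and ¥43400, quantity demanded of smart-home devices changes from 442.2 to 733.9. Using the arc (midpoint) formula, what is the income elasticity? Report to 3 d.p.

2.477

ΔQ = 733.9 − 442.2 = 291.7; midpoint Q̄ = (442.2 + 733.9)/2 = 588.05.
ΔI = 43400 − 35500 = 7900; midpoint Ī = (35500 + 43400)/2 = 39450.
η = (ΔQ/Q̄) ÷ (ΔI/Ī) = (291.7/588.05) ÷ (7900/39450) = 2.477.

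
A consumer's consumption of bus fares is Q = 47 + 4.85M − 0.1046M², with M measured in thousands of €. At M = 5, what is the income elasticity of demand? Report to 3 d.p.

At M = 5: Q = 68.6350.
dQ/dM = 4.85 − 0.2092M = 3.80400.
η = (dQ/dM)·(M/Q) = 3.80400 × (5/68.6350) = 0.277.

0.277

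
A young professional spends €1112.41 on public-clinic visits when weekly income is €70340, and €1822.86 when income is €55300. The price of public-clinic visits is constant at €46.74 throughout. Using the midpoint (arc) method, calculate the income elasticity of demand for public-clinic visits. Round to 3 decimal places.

With a constant price, Q₁ = 1112.41/46.74 = 23.800 and Q₂ = 1822.86/46.74 = 39.000 (equivalently, work directly with expenditure since P cancels).
Midpoint %ΔQ = (1822.86 − 1112.41)/1467.64 = 0.48408; midpoint %ΔI = (55300 − 70340)/62820 = -0.23941.
η = 0.48408 / -0.23941 = -2.022.

-2.022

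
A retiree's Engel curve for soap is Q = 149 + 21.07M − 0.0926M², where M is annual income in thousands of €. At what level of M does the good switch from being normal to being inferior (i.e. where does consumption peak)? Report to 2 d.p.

dQ/dM = 21.07 − 0.1852M.
The good is inferior where dQ/dM < 0. Setting dQ/dM = 0 gives M = 21.07 / 0.1852 = 113.77.

113.77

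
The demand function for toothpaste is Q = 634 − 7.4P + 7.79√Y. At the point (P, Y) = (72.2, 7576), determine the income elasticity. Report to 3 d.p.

At P = 72.2, Y = 7576: Q = 777.763.
Holding P constant, ∂Q/∂Y = 7.79/(2√Y) = 0.0447494.
η_Y = (∂Q/∂Y)·(Y/Q) = 0.0447494 × (7576/777.763) = 0.436.

0.436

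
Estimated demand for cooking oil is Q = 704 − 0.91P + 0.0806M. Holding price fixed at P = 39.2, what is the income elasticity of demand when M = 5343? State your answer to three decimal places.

0.392

At P = 39.2, M = 5343: Q = 1098.974.
Holding P constant, ∂Q/∂M = 0.0806.
η_M = (∂Q/∂M)·(M/Q) = 0.0806 × (5343/1098.974) = 0.392.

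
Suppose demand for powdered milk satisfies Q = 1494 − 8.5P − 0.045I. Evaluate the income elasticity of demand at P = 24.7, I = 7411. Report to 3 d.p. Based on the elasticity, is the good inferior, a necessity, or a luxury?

-0.351 (inferior good)

At P = 24.7, I = 7411: Q = 950.555.
Holding P constant, ∂Q/∂I = −0.045.
η_I = (∂Q/∂I)·(I/Q) = -0.045 × (7411/950.555) = -0.351.
Since η < 0, this is an inferior good.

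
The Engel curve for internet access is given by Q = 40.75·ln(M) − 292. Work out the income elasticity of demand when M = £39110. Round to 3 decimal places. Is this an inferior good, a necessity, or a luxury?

At M = 39110: Q = 138.896.
dQ/dM = 40.75/M = 0.00104193 at this income.
η = (dQ/dM)·(M/Q) = 0.00104193 × (39110/138.896) = 0.293.
Since 0 < η < 1, the good is a necessity.

0.293 (necessity)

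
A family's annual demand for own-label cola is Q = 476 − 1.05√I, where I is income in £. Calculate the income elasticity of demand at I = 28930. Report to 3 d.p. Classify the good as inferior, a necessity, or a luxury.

At I = 28930: Q = 297.407.
dQ/dI = -1.05/(2√I) = -0.00308663 at this income.
η = (dQ/dI)·(I/Q) = -0.00308663 × (28930/297.407) = -0.300.
Since η < 0, the good is an inferior good.

-0.300 (inferior good)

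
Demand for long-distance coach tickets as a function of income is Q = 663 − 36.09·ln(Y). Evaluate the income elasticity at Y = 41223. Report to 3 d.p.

At Y = 41223: Q = 279.481.
dQ/dY = -36.09/Y = -0.000875482 at this income.
η = (dQ/dY)·(Y/Q) = -0.000875482 × (41223/279.481) = -0.129.

-0.129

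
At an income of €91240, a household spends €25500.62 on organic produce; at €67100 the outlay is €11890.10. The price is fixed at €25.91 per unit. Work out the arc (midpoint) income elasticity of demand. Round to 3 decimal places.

2.388

With a constant price, Q₁ = 25500.62/25.91 = 984.200 and Q₂ = 11890.10/25.91 = 458.900 (equivalently, work directly with expenditure since P cancels).
Midpoint %ΔQ = (11890.10 − 25500.62)/18695.36 = -0.72802; midpoint %ΔI = (67100 − 91240)/79170 = -0.30491.
η = -0.72802 / -0.30491 = 2.388.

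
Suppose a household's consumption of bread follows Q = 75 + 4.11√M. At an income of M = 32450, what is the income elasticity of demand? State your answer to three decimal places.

0.454

At M = 32450: Q = 815.371.
dQ/dM = 4.11/(2√M) = 0.0114079 at this income.
η = (dQ/dM)·(M/Q) = 0.0114079 × (32450/815.371) = 0.454.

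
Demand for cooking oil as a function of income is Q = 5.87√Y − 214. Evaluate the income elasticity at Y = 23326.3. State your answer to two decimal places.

At Y = 23326.3: Q = 682.522.
dQ/dY = 5.87/(2√Y) = 0.019217 at this income.
η = (dQ/dY)·(Y/Q) = 0.019217 × (23326.3/682.522) = 0.66.

0.66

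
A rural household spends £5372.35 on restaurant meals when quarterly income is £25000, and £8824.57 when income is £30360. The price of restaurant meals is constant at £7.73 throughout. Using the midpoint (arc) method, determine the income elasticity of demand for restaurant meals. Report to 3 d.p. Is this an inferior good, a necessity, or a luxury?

With a constant price, Q₁ = 5372.35/7.73 = 695.000 and Q₂ = 8824.57/7.73 = 1141.600 (equivalently, work directly with expenditure since P cancels).
Midpoint %ΔQ = (8824.57 − 5372.35)/7098.46 = 0.48633; midpoint %ΔI = (30360 − 25000)/27680 = 0.19364.
η = 0.48633 / 0.19364 = 2.512.
η > 1 ⇒ luxury.

2.512 (luxury)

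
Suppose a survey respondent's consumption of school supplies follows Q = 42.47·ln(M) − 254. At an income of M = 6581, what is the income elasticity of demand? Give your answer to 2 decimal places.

0.36

At M = 6581: Q = 119.394.
dQ/dM = 42.47/M = 0.00645343 at this income.
η = (dQ/dM)·(M/Q) = 0.00645343 × (6581/119.394) = 0.36.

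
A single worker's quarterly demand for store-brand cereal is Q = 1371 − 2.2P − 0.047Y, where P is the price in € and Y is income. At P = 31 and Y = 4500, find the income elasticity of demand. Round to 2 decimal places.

-0.19

At P = 31, Y = 4500: Q = 1091.300.
Holding P constant, ∂Q/∂Y = −0.047.
η_Y = (∂Q/∂Y)·(Y/Q) = -0.047 × (4500/1091.300) = -0.19.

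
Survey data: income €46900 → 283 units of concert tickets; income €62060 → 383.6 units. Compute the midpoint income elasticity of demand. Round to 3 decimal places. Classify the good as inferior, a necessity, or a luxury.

1.085 (luxury)

ΔQ = 383.6 − 283 = 100.6; midpoint Q̄ = (283 + 383.6)/2 = 333.3.
ΔI = 62060 − 46900 = 15160; midpoint Ī = (46900 + 62060)/2 = 54480.
η = (ΔQ/Q̄) ÷ (ΔI/Ī) = (100.6/333.3) ÷ (15160/54480) = 1.085.
η > 1 ⇒ luxury.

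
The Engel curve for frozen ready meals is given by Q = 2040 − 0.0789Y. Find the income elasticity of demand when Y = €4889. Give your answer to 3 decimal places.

At Y = 4889: Q = 1654.258.
dQ/dY = −0.0789.
η = (dQ/dY)·(Y/Q) = -0.0789 × (4889/1654.258) = -0.233.

-0.233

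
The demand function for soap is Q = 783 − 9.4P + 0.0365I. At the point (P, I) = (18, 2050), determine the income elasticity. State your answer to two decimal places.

0.11

At P = 18, I = 2050: Q = 688.625.
Holding P constant, ∂Q/∂I = 0.0365.
η_I = (∂Q/∂I)·(I/Q) = 0.0365 × (2050/688.625) = 0.11.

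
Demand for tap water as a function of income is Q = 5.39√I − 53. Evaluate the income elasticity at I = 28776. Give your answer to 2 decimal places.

At I = 28776: Q = 861.332.
dQ/dI = 5.39/(2√I) = 0.0158871 at this income.
η = (dQ/dI)·(I/Q) = 0.0158871 × (28776/861.332) = 0.53.

0.53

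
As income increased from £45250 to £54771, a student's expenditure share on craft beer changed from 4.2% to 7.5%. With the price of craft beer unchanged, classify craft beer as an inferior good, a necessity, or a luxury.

luxury

The budget share rises as income rises, so η > 1.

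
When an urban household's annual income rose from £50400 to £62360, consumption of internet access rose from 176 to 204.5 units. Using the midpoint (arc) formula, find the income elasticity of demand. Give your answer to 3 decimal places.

ΔQ = 204.5 − 176 = 28.5; midpoint Q̄ = (176 + 204.5)/2 = 190.25.
ΔI = 62360 − 50400 = 11960; midpoint Ī = (50400 + 62360)/2 = 56380.
η = (ΔQ/Q̄) ÷ (ΔI/Ī) = (28.5/190.25) ÷ (11960/56380) = 0.706.

0.706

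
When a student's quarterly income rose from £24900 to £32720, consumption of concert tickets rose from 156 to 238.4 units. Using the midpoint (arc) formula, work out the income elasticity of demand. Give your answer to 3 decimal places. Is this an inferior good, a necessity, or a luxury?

1.539 (luxury)

ΔQ = 238.4 − 156 = 82.4; midpoint Q̄ = (156 + 238.4)/2 = 197.2.
ΔI = 32720 − 24900 = 7820; midpoint Ī = (24900 + 32720)/2 = 28810.
η = (ΔQ/Q̄) ÷ (ΔI/Ī) = (82.4/197.2) ÷ (7820/28810) = 1.539.
η > 1 ⇒ luxury.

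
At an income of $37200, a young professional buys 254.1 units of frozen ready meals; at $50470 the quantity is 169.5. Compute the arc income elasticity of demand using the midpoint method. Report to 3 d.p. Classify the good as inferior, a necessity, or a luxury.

ΔQ = 169.5 − 254.1 = -84.6; midpoint Q̄ = (254.1 + 169.5)/2 = 211.8.
ΔI = 50470 − 37200 = 13270; midpoint Ī = (37200 + 50470)/2 = 43835.
η = (ΔQ/Q̄) ÷ (ΔI/Ī) = (-84.6/211.8) ÷ (13270/43835) = -1.319.
η < 0 ⇒ inferior good.

-1.319 (inferior good)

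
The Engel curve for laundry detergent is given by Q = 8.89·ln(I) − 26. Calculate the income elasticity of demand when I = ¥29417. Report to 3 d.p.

At I = 29417: Q = 65.472.
dQ/dI = 8.89/I = 0.000302206 at this income.
η = (dQ/dI)·(I/Q) = 0.000302206 × (29417/65.472) = 0.136.

0.136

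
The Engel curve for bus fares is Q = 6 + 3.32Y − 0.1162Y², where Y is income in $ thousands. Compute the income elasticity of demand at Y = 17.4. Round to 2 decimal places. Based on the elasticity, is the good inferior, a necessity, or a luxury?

-0.44 (inferior good)

At Y = 17.4: Q = 28.5873.
dQ/dY = 3.32 − 0.2324Y = -0.72376.
η = (dQ/dY)·(Y/Q) = -0.72376 × (17.4/28.5873) = -0.44.
η < 0 ⇒ inferior good.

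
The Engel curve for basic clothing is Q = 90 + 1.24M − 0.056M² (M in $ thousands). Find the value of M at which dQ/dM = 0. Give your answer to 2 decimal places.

dQ/dM = 1.24 − 0.112M.
The good is inferior where dQ/dM < 0. Setting dQ/dM = 0 gives M = 1.24 / 0.112 = 11.07.

11.07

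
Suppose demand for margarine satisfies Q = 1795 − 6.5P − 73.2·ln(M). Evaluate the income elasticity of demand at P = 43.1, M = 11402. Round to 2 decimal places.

At P = 43.1, M = 11402: Q = 831.049.
Holding P constant, ∂Q/∂M = -73.2/M = -0.00641993.
η_M = (∂Q/∂M)·(M/Q) = -0.00641993 × (11402/831.049) = -0.09.

-0.09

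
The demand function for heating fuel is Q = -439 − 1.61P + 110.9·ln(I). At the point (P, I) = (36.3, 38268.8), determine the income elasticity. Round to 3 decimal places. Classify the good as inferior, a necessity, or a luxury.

0.165 (necessity)

At P = 36.3, I = 38268.8: Q = 672.817.
Holding P constant, ∂Q/∂I = 110.9/I = 0.00289792.
η_I = (∂Q/∂I)·(I/Q) = 0.00289792 × (38268.8/672.817) = 0.165.
Since 0 < η < 1, this is a necessity.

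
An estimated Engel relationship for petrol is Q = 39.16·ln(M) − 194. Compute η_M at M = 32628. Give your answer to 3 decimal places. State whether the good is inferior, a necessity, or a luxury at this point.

At M = 32628: Q = 212.987.
dQ/dM = 39.16/M = 0.0012002 at this income.
η = (dQ/dM)·(M/Q) = 0.0012002 × (32628/212.987) = 0.184.
Since 0 < η < 1, the good is a necessity.

0.184 (necessity)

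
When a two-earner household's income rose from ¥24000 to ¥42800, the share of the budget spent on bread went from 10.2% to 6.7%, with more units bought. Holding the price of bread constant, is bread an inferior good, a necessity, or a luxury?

necessity

Quantity rises but the budget share falls as income rises, so 0 < η < 1.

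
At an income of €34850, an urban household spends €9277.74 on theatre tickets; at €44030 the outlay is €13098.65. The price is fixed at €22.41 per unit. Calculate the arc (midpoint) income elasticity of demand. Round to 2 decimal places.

With a constant price, Q₁ = 9277.74/22.41 = 414.000 and Q₂ = 13098.65/22.41 = 584.500 (equivalently, work directly with expenditure since P cancels).
Midpoint %ΔQ = (13098.65 − 9277.74)/11188.20 = 0.34151; midpoint %ΔI = (44030 − 34850)/39440 = 0.23276.
η = 0.34151 / 0.23276 = 1.47.

1.47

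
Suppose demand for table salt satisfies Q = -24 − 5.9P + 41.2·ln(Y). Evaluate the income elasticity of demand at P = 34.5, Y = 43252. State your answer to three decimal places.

0.194

At P = 34.5, Y = 43252: Q = 212.252.
Holding P constant, ∂Q/∂Y = 41.2/Y = 0.000952557.
η_Y = (∂Q/∂Y)·(Y/Q) = 0.000952557 × (43252/212.252) = 0.194.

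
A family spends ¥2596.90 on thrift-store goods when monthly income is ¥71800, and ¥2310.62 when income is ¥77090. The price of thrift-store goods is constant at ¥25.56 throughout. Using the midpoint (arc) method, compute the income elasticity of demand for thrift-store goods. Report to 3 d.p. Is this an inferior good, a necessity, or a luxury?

-1.642 (inferior good)

With a constant price, Q₁ = 2596.90/25.56 = 101.600 and Q₂ = 2310.62/25.56 = 90.400 (equivalently, work directly with expenditure since P cancels).
Midpoint %ΔQ = (2310.62 − 2596.90)/2453.76 = -0.11667; midpoint %ΔI = (77090 − 71800)/74445 = 0.07106.
η = -0.11667 / 0.07106 = -1.642.
η < 0 ⇒ inferior good.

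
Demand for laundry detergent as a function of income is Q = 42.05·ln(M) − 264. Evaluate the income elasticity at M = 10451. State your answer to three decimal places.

0.336

At M = 10451: Q = 125.150.
dQ/dM = 42.05/M = 0.00402354 at this income.
η = (dQ/dM)·(M/Q) = 0.00402354 × (10451/125.150) = 0.336.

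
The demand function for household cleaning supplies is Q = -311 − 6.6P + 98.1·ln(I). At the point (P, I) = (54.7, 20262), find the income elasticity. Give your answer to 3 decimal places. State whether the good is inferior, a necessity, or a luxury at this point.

At P = 54.7, I = 20262: Q = 300.789.
Holding P constant, ∂Q/∂I = 98.1/I = 0.00484158.
η_I = (∂Q/∂I)·(I/Q) = 0.00484158 × (20262/300.789) = 0.326.
Since 0 < η < 1, this is a necessity.

0.326 (necessity)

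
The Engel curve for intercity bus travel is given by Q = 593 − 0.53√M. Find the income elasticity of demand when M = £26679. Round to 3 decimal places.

At M = 26679: Q = 506.431.
dQ/dM = -0.53/(2√M) = -0.00162241 at this income.
η = (dQ/dM)·(M/Q) = -0.00162241 × (26679/506.431) = -0.085.

-0.085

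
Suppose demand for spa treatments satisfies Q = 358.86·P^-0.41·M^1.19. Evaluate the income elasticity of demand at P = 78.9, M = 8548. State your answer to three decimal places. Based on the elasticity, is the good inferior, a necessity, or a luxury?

For a multiplicative demand Q = A·P^α·M^β, the income elasticity is β everywhere.
Here β = 1.19, so η = 1.190.
Since η > 1, this is a luxury.

1.190 (luxury)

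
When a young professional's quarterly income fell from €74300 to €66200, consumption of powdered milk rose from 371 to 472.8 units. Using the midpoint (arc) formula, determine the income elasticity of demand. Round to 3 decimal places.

ΔQ = 472.8 − 371 = 101.8; midpoint Q̄ = (371 + 472.8)/2 = 421.9.
ΔI = 66200 − 74300 = -8100; midpoint Ī = (74300 + 66200)/2 = 70250.
η = (ΔQ/Q̄) ÷ (ΔI/Ī) = (101.8/421.9) ÷ (-8100/70250) = -2.093.

-2.093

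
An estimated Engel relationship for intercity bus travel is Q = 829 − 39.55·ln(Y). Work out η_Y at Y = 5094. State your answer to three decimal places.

-0.080

At Y = 5094: Q = 491.408.
dQ/dY = -39.55/Y = -0.00776404 at this income.
η = (dQ/dY)·(Y/Q) = -0.00776404 × (5094/491.408) = -0.080.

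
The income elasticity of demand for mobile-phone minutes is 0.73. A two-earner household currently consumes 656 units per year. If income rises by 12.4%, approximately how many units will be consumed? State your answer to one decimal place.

715.4

%ΔQ ≈ η × %ΔI = 0.73 × 12.4% = 9.052%.
New Q ≈ 656 × (1 + 0.09052) = 715.4.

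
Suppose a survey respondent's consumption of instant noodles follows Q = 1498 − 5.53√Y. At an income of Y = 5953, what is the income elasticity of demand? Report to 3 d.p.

-0.199

At Y = 5953: Q = 1071.329.
dQ/dY = -5.53/(2√Y) = -0.0358366 at this income.
η = (dQ/dY)·(Y/Q) = -0.0358366 × (5953/1071.329) = -0.199.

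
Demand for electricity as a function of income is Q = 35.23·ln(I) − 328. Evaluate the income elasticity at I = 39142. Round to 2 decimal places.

0.79

At I = 39142: Q = 44.556.
dQ/dI = 35.23/I = 0.000900056 at this income.
η = (dQ/dI)·(I/Q) = 0.000900056 × (39142/44.556) = 0.79.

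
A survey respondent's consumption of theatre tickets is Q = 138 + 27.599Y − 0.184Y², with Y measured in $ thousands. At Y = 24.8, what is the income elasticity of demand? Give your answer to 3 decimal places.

0.646

At Y = 24.8: Q = 709.2878.
dQ/dY = 27.599 − 0.368Y = 18.47260.
η = (dQ/dY)·(Y/Q) = 18.47260 × (24.8/709.2878) = 0.646.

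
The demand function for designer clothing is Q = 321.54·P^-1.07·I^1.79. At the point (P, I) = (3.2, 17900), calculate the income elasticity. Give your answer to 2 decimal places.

For a multiplicative demand Q = A·P^α·I^β, the income elasticity is β everywhere.
Here β = 1.79, so η = 1.79.

1.79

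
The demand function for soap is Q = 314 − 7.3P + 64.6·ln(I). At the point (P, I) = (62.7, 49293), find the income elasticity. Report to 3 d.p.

0.117

At P = 62.7, I = 49293: Q = 554.328.
Holding P constant, ∂Q/∂I = 64.6/I = 0.00131053.
η_I = (∂Q/∂I)·(I/Q) = 0.00131053 × (49293/554.328) = 0.117.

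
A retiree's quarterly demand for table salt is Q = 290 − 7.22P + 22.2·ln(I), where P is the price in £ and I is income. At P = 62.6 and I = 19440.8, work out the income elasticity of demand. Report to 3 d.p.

At P = 62.6, I = 19440.8: Q = 57.256.
Holding P constant, ∂Q/∂I = 22.2/I = 0.00114193.
η_I = (∂Q/∂I)·(I/Q) = 0.00114193 × (19440.8/57.256) = 0.388.

0.388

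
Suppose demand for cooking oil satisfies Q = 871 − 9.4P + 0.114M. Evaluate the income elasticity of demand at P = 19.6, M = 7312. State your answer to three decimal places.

0.548

At P = 19.6, M = 7312: Q = 1520.328.
Holding P constant, ∂Q/∂M = 0.114.
η_M = (∂Q/∂M)·(M/Q) = 0.114 × (7312/1520.328) = 0.548.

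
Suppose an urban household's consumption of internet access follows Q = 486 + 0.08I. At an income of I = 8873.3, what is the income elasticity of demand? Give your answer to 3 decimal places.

0.594

At I = 8873.3: Q = 1195.864.
dQ/dI = 0.08.
η = (dQ/dI)·(I/Q) = 0.08 × (8873.3/1195.864) = 0.594.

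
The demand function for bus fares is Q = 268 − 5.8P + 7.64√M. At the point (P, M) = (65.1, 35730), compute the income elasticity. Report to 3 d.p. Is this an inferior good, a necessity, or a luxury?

0.541 (necessity)

At P = 65.1, M = 35730: Q = 1334.562.
Holding P constant, ∂Q/∂M = 7.64/(2√M) = 0.0202091.
η_M = (∂Q/∂M)·(M/Q) = 0.0202091 × (35730/1334.562) = 0.541.
Since 0 < η < 1, this is a necessity.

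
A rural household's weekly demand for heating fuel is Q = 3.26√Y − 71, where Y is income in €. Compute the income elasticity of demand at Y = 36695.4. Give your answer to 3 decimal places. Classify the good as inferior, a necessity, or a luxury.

0.564 (necessity)

At Y = 36695.4: Q = 553.487.
dQ/dY = 3.26/(2√Y) = 0.00850906 at this income.
η = (dQ/dY)·(Y/Q) = 0.00850906 × (36695.4/553.487) = 0.564.
Since 0 < η < 1, the good is a necessity.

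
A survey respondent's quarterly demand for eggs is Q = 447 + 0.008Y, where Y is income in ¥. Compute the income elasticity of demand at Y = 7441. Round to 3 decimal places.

At Y = 7441: Q = 506.528.
dQ/dY = 0.008.
η = (dQ/dY)·(Y/Q) = 0.008 × (7441/506.528) = 0.118.

0.118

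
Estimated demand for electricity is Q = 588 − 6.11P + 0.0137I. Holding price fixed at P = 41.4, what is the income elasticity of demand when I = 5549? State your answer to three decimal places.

At P = 41.4, I = 5549: Q = 411.067.
Holding P constant, ∂Q/∂I = 0.0137.
η_I = (∂Q/∂I)·(I/Q) = 0.0137 × (5549/411.067) = 0.185.

0.185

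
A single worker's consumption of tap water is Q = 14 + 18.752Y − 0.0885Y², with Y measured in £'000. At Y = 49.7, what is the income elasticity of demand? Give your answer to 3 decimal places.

0.680

At Y = 49.7: Q = 727.3714.
dQ/dY = 18.752 − 0.177Y = 9.95510.
η = (dQ/dY)·(Y/Q) = 9.95510 × (49.7/727.3714) = 0.680.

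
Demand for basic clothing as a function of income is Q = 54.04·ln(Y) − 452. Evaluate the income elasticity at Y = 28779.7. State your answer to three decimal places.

0.525

At Y = 28779.7: Q = 102.852.
dQ/dY = 54.04/Y = 0.00187771 at this income.
η = (dQ/dY)·(Y/Q) = 0.00187771 × (28779.7/102.852) = 0.525.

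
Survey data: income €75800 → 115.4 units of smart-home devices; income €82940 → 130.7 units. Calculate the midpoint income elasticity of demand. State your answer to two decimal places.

ΔQ = 130.7 − 115.4 = 15.3; midpoint Q̄ = (115.4 + 130.7)/2 = 123.05.
ΔI = 82940 − 75800 = 7140; midpoint Ī = (75800 + 82940)/2 = 79370.
η = (ΔQ/Q̄) ÷ (ΔI/Ī) = (15.3/123.05) ÷ (7140/79370) = 1.38.

1.38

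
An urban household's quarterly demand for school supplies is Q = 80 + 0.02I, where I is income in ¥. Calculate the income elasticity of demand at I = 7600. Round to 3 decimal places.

0.655

At I = 7600: Q = 232.000.
dQ/dI = 0.02.
η = (dQ/dI)·(I/Q) = 0.02 × (7600/232.000) = 0.655.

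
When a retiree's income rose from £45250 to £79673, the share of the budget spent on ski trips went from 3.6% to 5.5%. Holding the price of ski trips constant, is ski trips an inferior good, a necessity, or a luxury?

luxury

The budget share rises as income rises, so η > 1.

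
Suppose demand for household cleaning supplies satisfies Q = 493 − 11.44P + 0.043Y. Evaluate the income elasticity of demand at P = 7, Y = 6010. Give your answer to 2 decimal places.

At P = 7, Y = 6010: Q = 671.350.
Holding P constant, ∂Q/∂Y = 0.043.
η_Y = (∂Q/∂Y)·(Y/Q) = 0.043 × (6010/671.350) = 0.38.

0.38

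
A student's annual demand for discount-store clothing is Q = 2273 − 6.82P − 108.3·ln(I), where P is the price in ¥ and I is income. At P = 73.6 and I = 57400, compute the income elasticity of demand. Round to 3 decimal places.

At P = 73.6, I = 57400: Q = 584.318.
Holding P constant, ∂Q/∂I = -108.3/I = -0.00188676.
η_I = (∂Q/∂I)·(I/Q) = -0.00188676 × (57400/584.318) = -0.185.

-0.185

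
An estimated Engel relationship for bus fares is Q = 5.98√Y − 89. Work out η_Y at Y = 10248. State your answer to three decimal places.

At Y = 10248: Q = 516.370.
dQ/dY = 5.98/(2√Y) = 0.029536 at this income.
η = (dQ/dY)·(Y/Q) = 0.029536 × (10248/516.370) = 0.586.

0.586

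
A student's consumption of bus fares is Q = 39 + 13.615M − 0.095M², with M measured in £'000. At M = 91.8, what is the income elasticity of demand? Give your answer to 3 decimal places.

-0.720

At M = 91.8: Q = 488.2692.
dQ/dM = 13.615 − 0.19M = -3.82700.
η = (dQ/dM)·(M/Q) = -3.82700 × (91.8/488.2692) = -0.720.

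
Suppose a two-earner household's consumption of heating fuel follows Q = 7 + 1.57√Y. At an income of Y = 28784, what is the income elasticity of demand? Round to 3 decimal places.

At Y = 28784: Q = 273.364.
dQ/dY = 1.57/(2√Y) = 0.00462694 at this income.
η = (dQ/dY)·(Y/Q) = 0.00462694 × (28784/273.364) = 0.487.

0.487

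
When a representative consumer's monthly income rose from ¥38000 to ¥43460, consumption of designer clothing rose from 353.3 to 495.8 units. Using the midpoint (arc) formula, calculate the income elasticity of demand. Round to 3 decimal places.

2.504

ΔQ = 495.8 − 353.3 = 142.5; midpoint Q̄ = (353.3 + 495.8)/2 = 424.55.
ΔI = 43460 − 38000 = 5460; midpoint Ī = (38000 + 43460)/2 = 40730.
η = (ΔQ/Q̄) ÷ (ΔI/Ī) = (142.5/424.55) ÷ (5460/40730) = 2.504.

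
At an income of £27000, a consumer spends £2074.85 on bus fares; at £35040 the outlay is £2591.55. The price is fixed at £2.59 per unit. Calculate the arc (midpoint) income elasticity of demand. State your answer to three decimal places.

0.854

With a constant price, Q₁ = 2074.85/2.59 = 801.100 and Q₂ = 2591.55/2.59 = 1000.598 (equivalently, work directly with expenditure since P cancels).
Midpoint %ΔQ = (2591.55 − 2074.85)/2333.20 = 0.22146; midpoint %ΔI = (35040 − 27000)/31020 = 0.25919.
η = 0.22146 / 0.25919 = 0.854.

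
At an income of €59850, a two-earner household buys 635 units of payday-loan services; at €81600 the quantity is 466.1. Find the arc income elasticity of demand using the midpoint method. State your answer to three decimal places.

-0.998

ΔQ = 466.1 − 635 = -168.9; midpoint Q̄ = (635 + 466.1)/2 = 550.55.
ΔI = 81600 − 59850 = 21750; midpoint Ī = (59850 + 81600)/2 = 70725.
η = (ΔQ/Q̄) ÷ (ΔI/Ī) = (-168.9/550.55) ÷ (21750/70725) = -0.998.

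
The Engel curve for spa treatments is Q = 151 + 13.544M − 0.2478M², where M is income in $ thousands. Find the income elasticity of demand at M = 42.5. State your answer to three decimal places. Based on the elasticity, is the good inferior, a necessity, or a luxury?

-1.145 (inferior good)

At M = 42.5: Q = 279.0313.
dQ/dM = 13.544 − 0.4956M = -7.51900.
η = (dQ/dM)·(M/Q) = -7.51900 × (42.5/279.0313) = -1.145.
η < 0 ⇒ inferior good.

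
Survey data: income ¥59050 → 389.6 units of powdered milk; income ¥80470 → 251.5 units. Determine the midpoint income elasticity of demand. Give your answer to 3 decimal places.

ΔQ = 251.5 − 389.6 = -138.1; midpoint Q̄ = (389.6 + 251.5)/2 = 320.55.
ΔI = 80470 − 59050 = 21420; midpoint Ī = (59050 + 80470)/2 = 69760.
η = (ΔQ/Q̄) ÷ (ΔI/Ī) = (-138.1/320.55) ÷ (21420/69760) = -1.403.

-1.403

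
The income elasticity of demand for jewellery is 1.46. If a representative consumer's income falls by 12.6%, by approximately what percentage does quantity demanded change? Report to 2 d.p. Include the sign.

%ΔQ ≈ η × %ΔI = 1.46 × (-12.6%) = -18.40%.

-18.40%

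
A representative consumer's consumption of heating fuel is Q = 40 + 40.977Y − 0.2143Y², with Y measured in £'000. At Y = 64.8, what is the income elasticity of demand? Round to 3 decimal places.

At Y = 64.8: Q = 1795.4553.
dQ/dY = 40.977 − 0.4286Y = 13.20372.
η = (dQ/dY)·(Y/Q) = 13.20372 × (64.8/1795.4553) = 0.477.

0.477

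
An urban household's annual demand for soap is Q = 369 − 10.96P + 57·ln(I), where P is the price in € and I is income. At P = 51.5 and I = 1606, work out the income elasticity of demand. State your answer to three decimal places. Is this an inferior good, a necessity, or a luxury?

0.253 (necessity)

At P = 51.5, I = 1606: Q = 225.306.
Holding P constant, ∂Q/∂I = 57/I = 0.0354919.
η_I = (∂Q/∂I)·(I/Q) = 0.0354919 × (1606/225.306) = 0.253.
Since 0 < η < 1, this is a necessity.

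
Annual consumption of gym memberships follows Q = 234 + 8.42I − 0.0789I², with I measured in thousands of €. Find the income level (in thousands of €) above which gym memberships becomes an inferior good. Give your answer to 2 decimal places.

dQ/dI = 8.42 − 0.1578I.
The good is inferior where dQ/dI < 0. Setting dQ/dI = 0 gives I = 8.42 / 0.1578 = 53.36.

53.36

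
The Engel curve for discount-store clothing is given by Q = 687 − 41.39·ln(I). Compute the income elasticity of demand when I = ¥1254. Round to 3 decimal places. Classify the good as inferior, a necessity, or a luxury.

-0.106 (inferior good)

At I = 1254: Q = 391.720.
dQ/dI = -41.39/I = -0.0330064 at this income.
η = (dQ/dI)·(I/Q) = -0.0330064 × (1254/391.720) = -0.106.
Since η < 0, the good is an inferior good.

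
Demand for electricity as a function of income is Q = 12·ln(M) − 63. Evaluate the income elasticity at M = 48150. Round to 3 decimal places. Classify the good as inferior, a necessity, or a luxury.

At M = 48150: Q = 66.385.
dQ/dM = 12/M = 0.000249221 at this income.
η = (dQ/dM)·(M/Q) = 0.000249221 × (48150/66.385) = 0.181.
Since 0 < η < 1, the good is a necessity.

0.181 (necessity)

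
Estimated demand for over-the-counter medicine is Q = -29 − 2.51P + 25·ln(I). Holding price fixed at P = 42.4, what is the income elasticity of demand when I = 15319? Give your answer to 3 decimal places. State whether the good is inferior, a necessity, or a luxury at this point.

0.237 (necessity)

At P = 42.4, I = 15319: Q = 105.497.
Holding P constant, ∂Q/∂I = 25/I = 0.00163196.
η_I = (∂Q/∂I)·(I/Q) = 0.00163196 × (15319/105.497) = 0.237.
Since 0 < η < 1, this is a necessity.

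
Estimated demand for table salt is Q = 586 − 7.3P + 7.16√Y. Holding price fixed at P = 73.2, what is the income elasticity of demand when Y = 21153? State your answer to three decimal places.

0.476

At P = 73.2, Y = 21153: Q = 1092.995.
Holding P constant, ∂Q/∂Y = 7.16/(2√Y) = 0.0246148.
η_Y = (∂Q/∂Y)·(Y/Q) = 0.0246148 × (21153/1092.995) = 0.476.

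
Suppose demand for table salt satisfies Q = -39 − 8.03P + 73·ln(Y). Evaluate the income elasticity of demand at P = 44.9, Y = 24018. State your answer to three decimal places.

0.217

At P = 44.9, Y = 24018: Q = 336.772.
Holding P constant, ∂Q/∂Y = 73/Y = 0.00303939.
η_Y = (∂Q/∂Y)·(Y/Q) = 0.00303939 × (24018/336.772) = 0.217.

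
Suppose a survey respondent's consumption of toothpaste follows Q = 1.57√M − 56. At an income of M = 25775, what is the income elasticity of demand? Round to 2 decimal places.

At M = 25775: Q = 196.057.
dQ/dM = 1.57/(2√M) = 0.00488957 at this income.
η = (dQ/dM)·(M/Q) = 0.00488957 × (25775/196.057) = 0.64.

0.64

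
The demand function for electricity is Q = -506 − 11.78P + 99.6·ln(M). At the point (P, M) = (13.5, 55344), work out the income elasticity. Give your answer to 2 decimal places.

At P = 13.5, M = 55344: Q = 422.734.
Holding P constant, ∂Q/∂M = 99.6/M = 0.00179965.
η_M = (∂Q/∂M)·(M/Q) = 0.00179965 × (55344/422.734) = 0.24.

0.24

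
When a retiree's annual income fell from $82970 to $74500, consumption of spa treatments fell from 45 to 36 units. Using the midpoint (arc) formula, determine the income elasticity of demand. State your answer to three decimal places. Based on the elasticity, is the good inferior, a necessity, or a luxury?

ΔQ = 36 − 45 = -9; midpoint Q̄ = (45 + 36)/2 = 40.5.
ΔI = 74500 − 82970 = -8470; midpoint Ī = (82970 + 74500)/2 = 78735.
η = (ΔQ/Q̄) ÷ (ΔI/Ī) = (-9/40.5) ÷ (-8470/78735) = 2.066.
η > 1 ⇒ luxury.

2.066 (luxury)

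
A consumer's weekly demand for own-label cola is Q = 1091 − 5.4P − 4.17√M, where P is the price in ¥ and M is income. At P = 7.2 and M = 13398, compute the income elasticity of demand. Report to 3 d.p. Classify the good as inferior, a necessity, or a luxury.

At P = 7.2, M = 13398: Q = 569.444.
Holding P constant, ∂Q/∂M = -4.17/(2√M) = -0.018013.
η_M = (∂Q/∂M)·(M/Q) = -0.018013 × (13398/569.444) = -0.424.
Since η < 0, this is an inferior good.

-0.424 (inferior good)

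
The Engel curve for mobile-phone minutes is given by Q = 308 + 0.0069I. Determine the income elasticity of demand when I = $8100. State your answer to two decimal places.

0.15

At I = 8100: Q = 363.890.
dQ/dI = 0.0069.
η = (dQ/dI)·(I/Q) = 0.0069 × (8100/363.890) = 0.15.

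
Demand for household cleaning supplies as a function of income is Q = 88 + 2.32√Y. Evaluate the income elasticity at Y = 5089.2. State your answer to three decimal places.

0.326

At Y = 5089.2: Q = 253.506.
dQ/dY = 2.32/(2√Y) = 0.0162605 at this income.
η = (dQ/dY)·(Y/Q) = 0.0162605 × (5089.2/253.506) = 0.326.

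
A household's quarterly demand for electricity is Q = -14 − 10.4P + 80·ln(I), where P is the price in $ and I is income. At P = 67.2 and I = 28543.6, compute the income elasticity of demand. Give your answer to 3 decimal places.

At P = 67.2, I = 28543.6: Q = 107.855.
Holding P constant, ∂Q/∂I = 80/I = 0.00280273.
η_I = (∂Q/∂I)·(I/Q) = 0.00280273 × (28543.6/107.855) = 0.742.

0.742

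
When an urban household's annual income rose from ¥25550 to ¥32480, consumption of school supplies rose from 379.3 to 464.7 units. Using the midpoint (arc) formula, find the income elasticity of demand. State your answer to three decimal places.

ΔQ = 464.7 − 379.3 = 85.4; midpoint Q̄ = (379.3 + 464.7)/2 = 422.
ΔI = 32480 − 25550 = 6930; midpoint Ī = (25550 + 32480)/2 = 29015.
η = (ΔQ/Q̄) ÷ (ΔI/Ī) = (85.4/422) ÷ (6930/29015) = 0.847.

0.847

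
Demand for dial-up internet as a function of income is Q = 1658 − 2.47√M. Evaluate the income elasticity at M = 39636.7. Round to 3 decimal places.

At M = 39636.7: Q = 1166.248.
dQ/dM = -2.47/(2√M) = -0.00620323 at this income.
η = (dQ/dM)·(M/Q) = -0.00620323 × (39636.7/1166.248) = -0.211.

-0.211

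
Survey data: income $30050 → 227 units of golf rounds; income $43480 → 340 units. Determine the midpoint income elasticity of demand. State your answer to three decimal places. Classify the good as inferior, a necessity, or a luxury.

ΔQ = 340 − 227 = 113; midpoint Q̄ = (227 + 340)/2 = 283.5.
ΔI = 43480 − 30050 = 13430; midpoint Ī = (30050 + 43480)/2 = 36765.
η = (ΔQ/Q̄) ÷ (ΔI/Ī) = (113/283.5) ÷ (13430/36765) = 1.091.
η > 1 ⇒ luxury.

1.091 (luxury)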